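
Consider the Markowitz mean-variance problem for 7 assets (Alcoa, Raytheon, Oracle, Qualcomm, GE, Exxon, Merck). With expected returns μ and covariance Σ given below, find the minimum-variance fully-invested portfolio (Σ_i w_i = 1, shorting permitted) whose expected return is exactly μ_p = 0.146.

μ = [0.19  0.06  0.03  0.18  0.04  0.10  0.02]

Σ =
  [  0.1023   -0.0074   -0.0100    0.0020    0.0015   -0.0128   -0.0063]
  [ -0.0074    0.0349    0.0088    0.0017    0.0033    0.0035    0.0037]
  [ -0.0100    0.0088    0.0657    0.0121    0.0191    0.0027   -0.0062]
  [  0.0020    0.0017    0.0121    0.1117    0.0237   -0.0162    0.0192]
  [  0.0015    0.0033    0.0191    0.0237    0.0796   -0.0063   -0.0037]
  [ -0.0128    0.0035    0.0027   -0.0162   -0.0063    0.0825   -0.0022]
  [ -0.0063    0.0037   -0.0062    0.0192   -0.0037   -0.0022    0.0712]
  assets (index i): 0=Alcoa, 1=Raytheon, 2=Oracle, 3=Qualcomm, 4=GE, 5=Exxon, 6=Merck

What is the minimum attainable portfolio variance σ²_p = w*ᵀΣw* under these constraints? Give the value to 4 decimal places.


0.0207

g=Σ⁻¹μ = [2.1977  1.8887  0.1397  1.8099  -0.0477  1.8190  -0.0450]
h=Σ⁻¹𝟙 = [15.2659  24.8351  11.5064  4.8136  8.9300  15.0797  14.7390]
a=μᵀg=1.039940  b=𝟙ᵀg=7.762221  c=𝟙ᵀh=95.169753  D=ac−b²=38.718800
λ₁=(c·0.146−b)/D = (95.169753·0.146−7.762221)/38.718800 = 0.158387
λ₂=(a−b·0.146)/D = (1.039940−7.762221·0.146)/38.718800 = -0.002411
w* = 0.158387·g + -0.002411·h:
  w_0 = 0.158387·2.1977 + -0.002411·15.2659 = 0.3113  (Alcoa)
  w_1 = 0.158387·1.8887 + -0.002411·24.8351 = 0.2393  (Raytheon)
  w_2 = 0.158387·0.1397 + -0.002411·11.5064 = -0.0056  (Oracle)
  w_3 = 0.158387·1.8099 + -0.002411·4.8136 = 0.2751  (Qualcomm)
  w_4 = 0.158387·-0.0477 + -0.002411·8.9300 = -0.0291  (GE)
  w_5 = 0.158387·1.8190 + -0.002411·15.0797 = 0.2517  (Exxon)
  w_6 = 0.158387·-0.0450 + -0.002411·14.7390 = -0.0427  (Merck)
Σw_i=1.0000  μᵀw=0.1460
σ²=wᵀΣw=λ₁·μ_p+λ₂ = 0.158387·0.146 + -0.002411 = 0.020714 ≈ 0.0207


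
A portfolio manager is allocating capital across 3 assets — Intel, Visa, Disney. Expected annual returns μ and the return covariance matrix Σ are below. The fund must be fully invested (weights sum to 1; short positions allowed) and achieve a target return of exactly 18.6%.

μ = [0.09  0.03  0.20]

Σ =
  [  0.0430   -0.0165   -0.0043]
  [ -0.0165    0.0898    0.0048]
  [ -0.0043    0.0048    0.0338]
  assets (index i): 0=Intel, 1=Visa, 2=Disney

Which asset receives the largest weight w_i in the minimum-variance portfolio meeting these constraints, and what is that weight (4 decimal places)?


p=Σ⁻¹μ = [2.9210  0.5387  6.2123]
q=Σ⁻¹𝟙 = [32.3118  15.3886  31.5111]
a=μᵀp=1.521500  b=𝟙ᵀp=9.671946  c=𝟙ᵀq=79.211506  D=ac−b²=26.973788
λ₁=(c·0.186−b)/D = (79.211506·0.186−9.671946)/26.973788 = 0.187641
λ₂=(a−b·0.186)/D = (1.521500−9.671946·0.186)/26.973788 = -0.010287
w* = 0.187641·p + -0.010287·q:
  w_0 = 0.187641·2.9210 + -0.010287·32.3118 = 0.2157  (Intel)
  w_1 = 0.187641·0.5387 + -0.010287·15.3886 = -0.0572  (Visa)
  w_2 = 0.187641·6.2123 + -0.010287·31.5111 = 0.8415  (Disney)
Σw_i=1.0000  μᵀw=0.1860
σ²=wᵀΣw=λ₁·μ_p+λ₂ = 0.187641·0.186 + -0.010287 = 0.024614 ≈ 0.0246

Disney (0.8415)


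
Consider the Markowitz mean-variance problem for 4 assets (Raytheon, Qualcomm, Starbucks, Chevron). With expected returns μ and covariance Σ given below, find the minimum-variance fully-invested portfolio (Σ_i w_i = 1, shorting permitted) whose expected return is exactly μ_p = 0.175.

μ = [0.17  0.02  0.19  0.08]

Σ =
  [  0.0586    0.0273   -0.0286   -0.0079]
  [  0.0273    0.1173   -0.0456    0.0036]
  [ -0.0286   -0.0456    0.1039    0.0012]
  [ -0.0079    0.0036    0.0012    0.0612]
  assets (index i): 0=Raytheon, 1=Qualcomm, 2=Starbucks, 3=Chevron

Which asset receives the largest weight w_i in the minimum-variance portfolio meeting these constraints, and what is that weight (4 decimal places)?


g=Σ⁻¹μ = [4.5682  0.2931  3.1938  1.8170]
h=Σ⁻¹𝟙 = [24.9355  10.2232  20.7611  18.5502]
a=μᵀg=1.534634  b=𝟙ᵀg=9.872113  c=𝟙ᵀh=74.469975  D=ac−b²=16.825533
λ₁=(c·0.175−b)/D = (74.469975·0.175−9.872113)/16.825533 = 0.187818
λ₂=(a−b·0.175)/D = (1.534634−9.872113·0.175)/16.825533 = -0.011470
w* = 0.187818·g + -0.011470·h:
  w_0 = 0.187818·4.5682 + -0.011470·24.9355 = 0.5720  (Raytheon)
  w_1 = 0.187818·0.2931 + -0.011470·10.2232 = -0.0622  (Qualcomm)
  w_2 = 0.187818·3.1938 + -0.011470·20.7611 = 0.3617  (Starbucks)
  w_3 = 0.187818·1.8170 + -0.011470·18.5502 = 0.1285  (Chevron)
Σw_i=1.0000  μᵀw=0.1750
σ²=wᵀΣw=λ₁·μ_p+λ₂ = 0.187818·0.175 + -0.011470 = 0.021398 ≈ 0.0214

Raytheon (0.5720)


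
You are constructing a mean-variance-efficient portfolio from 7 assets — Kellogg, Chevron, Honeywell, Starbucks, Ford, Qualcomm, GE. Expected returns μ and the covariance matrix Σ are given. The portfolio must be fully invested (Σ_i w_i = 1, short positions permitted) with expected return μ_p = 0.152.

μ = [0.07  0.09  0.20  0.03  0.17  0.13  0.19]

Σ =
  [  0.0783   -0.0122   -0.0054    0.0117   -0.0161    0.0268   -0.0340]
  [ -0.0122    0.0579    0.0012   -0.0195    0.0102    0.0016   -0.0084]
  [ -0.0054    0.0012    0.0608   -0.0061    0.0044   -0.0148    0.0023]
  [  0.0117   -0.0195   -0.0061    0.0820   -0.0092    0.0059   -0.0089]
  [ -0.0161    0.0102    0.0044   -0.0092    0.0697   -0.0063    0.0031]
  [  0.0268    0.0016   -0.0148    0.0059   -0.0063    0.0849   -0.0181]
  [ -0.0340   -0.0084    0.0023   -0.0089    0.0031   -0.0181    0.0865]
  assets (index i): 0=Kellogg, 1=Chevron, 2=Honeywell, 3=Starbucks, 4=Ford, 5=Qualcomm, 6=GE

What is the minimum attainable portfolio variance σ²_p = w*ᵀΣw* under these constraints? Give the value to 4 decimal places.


0.0088

p=Σ⁻¹μ = [2.8887  2.6125  3.8255  1.4376  2.6924  2.1882  3.9933]
q=Σ⁻¹𝟙 = [27.9115  30.6810  21.0272  21.3303  17.5919  12.0697  29.0418]
a=μᵀp=2.746445  b=𝟙ᵀp=19.638085  c=𝟙ᵀq=159.653571  D=ac−b²=52.825322
λ₁=(c·0.152−b)/D = (159.653571·0.152−19.638085)/52.825322 = 0.087633
λ₂=(a−b·0.152)/D = (2.746445−19.638085·0.152)/52.825322 = -0.004516
w* = 0.087633·p + -0.004516·q:
  w_0 = 0.087633·2.8887 + -0.004516·27.9115 = 0.1271  (Kellogg)
  w_1 = 0.087633·2.6125 + -0.004516·30.6810 = 0.0904  (Chevron)
  w_2 = 0.087633·3.8255 + -0.004516·21.0272 = 0.2403  (Honeywell)
  w_3 = 0.087633·1.4376 + -0.004516·21.3303 = 0.0297  (Starbucks)
  w_4 = 0.087633·2.6924 + -0.004516·17.5919 = 0.1565  (Ford)
  w_5 = 0.087633·2.1882 + -0.004516·12.0697 = 0.1373  (Qualcomm)
  w_6 = 0.087633·3.9933 + -0.004516·29.0418 = 0.2188  (GE)
Σw_i=1.0000  μᵀw=0.1520
σ²=wᵀΣw=λ₁·μ_p+λ₂ = 0.087633·0.152 + -0.004516 = 0.008805 ≈ 0.0088


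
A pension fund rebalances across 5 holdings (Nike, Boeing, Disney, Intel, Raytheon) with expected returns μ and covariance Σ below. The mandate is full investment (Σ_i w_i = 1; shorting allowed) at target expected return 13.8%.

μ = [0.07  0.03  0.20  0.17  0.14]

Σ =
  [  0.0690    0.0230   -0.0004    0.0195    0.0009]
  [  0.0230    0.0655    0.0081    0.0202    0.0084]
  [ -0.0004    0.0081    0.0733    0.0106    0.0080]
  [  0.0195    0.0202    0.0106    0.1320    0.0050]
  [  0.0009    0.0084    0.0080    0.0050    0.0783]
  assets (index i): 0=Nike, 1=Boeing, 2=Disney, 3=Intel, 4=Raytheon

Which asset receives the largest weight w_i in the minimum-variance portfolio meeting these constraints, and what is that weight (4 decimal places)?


Disney (0.3233)

g=Σ⁻¹μ = [0.9584  -0.6904  2.4992  0.9932  1.5323]
h=Σ⁻¹𝟙 = [10.8858  7.6370  11.2101  3.5026  10.4580]
a=μᵀg=0.929578  b=𝟙ᵀg=5.292698  c=𝟙ᵀh=43.693506  D=ac−b²=12.603873
λ₁=(c·0.138−b)/D = (43.693506·0.138−5.292698)/12.603873 = 0.058475
λ₂=(a−b·0.138)/D = (0.929578−5.292698·0.138)/12.603873 = 0.015804
w* = 0.058475·g + 0.015804·h:
  w_0 = 0.058475·0.9584 + 0.015804·10.8858 = 0.2281  (Nike)
  w_1 = 0.058475·-0.6904 + 0.015804·7.6370 = 0.0803  (Boeing)
  w_2 = 0.058475·2.4992 + 0.015804·11.2101 = 0.3233  (Disney)
  w_3 = 0.058475·0.9932 + 0.015804·3.5026 = 0.1134  (Intel)
  w_4 = 0.058475·1.5323 + 0.015804·10.4580 = 0.2549  (Raytheon)
Σw_i=1.0000  μᵀw=0.1380
σ²=wᵀΣw=λ₁·μ_p+λ₂ = 0.058475·0.138 + 0.015804 = 0.023873 ≈ 0.0239


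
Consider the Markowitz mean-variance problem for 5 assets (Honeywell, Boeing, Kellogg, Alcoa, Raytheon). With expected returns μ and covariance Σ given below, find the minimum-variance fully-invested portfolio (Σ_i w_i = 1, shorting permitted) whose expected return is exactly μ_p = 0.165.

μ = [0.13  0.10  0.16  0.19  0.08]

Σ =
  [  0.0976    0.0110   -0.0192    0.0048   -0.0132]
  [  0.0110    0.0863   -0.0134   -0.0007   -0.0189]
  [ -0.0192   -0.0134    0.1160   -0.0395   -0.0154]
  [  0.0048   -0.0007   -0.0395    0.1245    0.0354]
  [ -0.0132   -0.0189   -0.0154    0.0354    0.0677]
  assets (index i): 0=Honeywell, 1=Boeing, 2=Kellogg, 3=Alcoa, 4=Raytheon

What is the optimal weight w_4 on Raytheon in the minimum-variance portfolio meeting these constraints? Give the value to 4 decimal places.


x=Σ⁻¹μ = [1.8085  1.7330  2.7333  1.8591  1.6677]
y=Σ⁻¹𝟙 = [14.6938  17.7301  18.5115  6.8354  23.2225]
a=μᵀx=1.332375  b=𝟙ᵀx=9.801567  c=𝟙ᵀy=80.993277  D=ac−b²=11.842700
λ₁=(c·0.165−b)/D = (80.993277·0.165−9.801567)/11.842700 = 0.300803
λ₂=(a−b·0.165)/D = (1.332375−9.801567·0.165)/11.842700 = -0.024056
w* = 0.300803·x + -0.024056·y:
  w_0 = 0.300803·1.8085 + -0.024056·14.6938 = 0.1905  (Honeywell)
  w_1 = 0.300803·1.7330 + -0.024056·17.7301 = 0.0948  (Boeing)
  w_2 = 0.300803·2.7333 + -0.024056·18.5115 = 0.3769  (Kellogg)
  w_3 = 0.300803·1.8591 + -0.024056·6.8354 = 0.3948  (Alcoa)
  w_4 = 0.300803·1.6677 + -0.024056·23.2225 = -0.0570  (Raytheon)
Σw_i=1.0000  μᵀw=0.1650
σ²=wᵀΣw=λ₁·μ_p+λ₂ = 0.300803·0.165 + -0.024056 = 0.025577 ≈ 0.0256

-0.0570


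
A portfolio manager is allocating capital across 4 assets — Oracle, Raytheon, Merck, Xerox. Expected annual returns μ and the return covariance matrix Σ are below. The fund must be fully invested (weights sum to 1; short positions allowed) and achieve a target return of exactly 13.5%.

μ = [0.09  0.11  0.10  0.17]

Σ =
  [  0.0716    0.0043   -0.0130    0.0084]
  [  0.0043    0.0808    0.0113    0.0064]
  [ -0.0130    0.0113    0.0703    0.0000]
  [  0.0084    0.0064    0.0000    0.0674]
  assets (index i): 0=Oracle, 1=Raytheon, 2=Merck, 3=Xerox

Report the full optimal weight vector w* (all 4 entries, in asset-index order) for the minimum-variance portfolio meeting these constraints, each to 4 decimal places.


0.1399  0.1451  0.2158  0.4993

p=Σ⁻¹μ = [1.2067  0.9063  1.4999  2.2858]
q=Σ⁻¹𝟙 = [14.8662  8.4359  15.6178  12.1830]
a=μᵀp=0.746883  b=𝟙ᵀp=5.898804  c=𝟙ᵀq=51.102973  D=ac−b²=3.372035
λ₁=(c·0.135−b)/D = (51.102973·0.135−5.898804)/3.372035 = 0.296586
λ₂=(a−b·0.135)/D = (0.746883−5.898804·0.135)/3.372035 = -0.014666
w* = 0.296586·p + -0.014666·q:
  w_0 = 0.296586·1.2067 + -0.014666·14.8662 = 0.1399  (Oracle)
  w_1 = 0.296586·0.9063 + -0.014666·8.4359 = 0.1451  (Raytheon)
  w_2 = 0.296586·1.4999 + -0.014666·15.6178 = 0.2158  (Merck)
  w_3 = 0.296586·2.2858 + -0.014666·12.1830 = 0.4993  (Xerox)
Σw_i=1.0000  μᵀw=0.1350
σ²=wᵀΣw=λ₁·μ_p+λ₂ = 0.296586·0.135 + -0.014666 = 0.025373 ≈ 0.0254


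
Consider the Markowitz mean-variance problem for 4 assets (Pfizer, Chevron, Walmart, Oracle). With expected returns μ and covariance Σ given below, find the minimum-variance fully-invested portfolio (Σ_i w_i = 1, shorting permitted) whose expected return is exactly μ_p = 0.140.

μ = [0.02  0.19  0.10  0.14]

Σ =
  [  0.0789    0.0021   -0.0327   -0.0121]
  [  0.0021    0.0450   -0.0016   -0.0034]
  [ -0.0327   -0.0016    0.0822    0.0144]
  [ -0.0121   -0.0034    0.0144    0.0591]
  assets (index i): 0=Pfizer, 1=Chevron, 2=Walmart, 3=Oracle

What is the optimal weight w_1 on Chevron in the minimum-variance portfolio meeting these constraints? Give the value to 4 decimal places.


0.4478

u=Σ⁻¹μ = [1.0536  4.4094  1.2789  2.5266]
v=Σ⁻¹𝟙 = [22.4764  23.2148  18.3371  18.3899]
a=μᵀu=1.340485  b=𝟙ᵀu=9.268622  c=𝟙ᵀv=82.418122  D=ac−b²=24.572889
λ₁=(c·0.140−b)/D = (82.418122·0.140−9.268622)/24.572889 = 0.092375
λ₂=(a−b·0.140)/D = (1.340485−9.268622·0.140)/24.572889 = 0.001745
w* = 0.092375·u + 0.001745·v:
  w_0 = 0.092375·1.0536 + 0.001745·22.4764 = 0.1365  (Pfizer)
  w_1 = 0.092375·4.4094 + 0.001745·23.2148 = 0.4478  (Chevron)
  w_2 = 0.092375·1.2789 + 0.001745·18.3371 = 0.1501  (Walmart)
  w_3 = 0.092375·2.5266 + 0.001745·18.3899 = 0.2655  (Oracle)
Σw_i=1.0000  μᵀw=0.1400
σ²=wᵀΣw=λ₁·μ_p+λ₂ = 0.092375·0.140 + 0.001745 = 0.014677 ≈ 0.0147


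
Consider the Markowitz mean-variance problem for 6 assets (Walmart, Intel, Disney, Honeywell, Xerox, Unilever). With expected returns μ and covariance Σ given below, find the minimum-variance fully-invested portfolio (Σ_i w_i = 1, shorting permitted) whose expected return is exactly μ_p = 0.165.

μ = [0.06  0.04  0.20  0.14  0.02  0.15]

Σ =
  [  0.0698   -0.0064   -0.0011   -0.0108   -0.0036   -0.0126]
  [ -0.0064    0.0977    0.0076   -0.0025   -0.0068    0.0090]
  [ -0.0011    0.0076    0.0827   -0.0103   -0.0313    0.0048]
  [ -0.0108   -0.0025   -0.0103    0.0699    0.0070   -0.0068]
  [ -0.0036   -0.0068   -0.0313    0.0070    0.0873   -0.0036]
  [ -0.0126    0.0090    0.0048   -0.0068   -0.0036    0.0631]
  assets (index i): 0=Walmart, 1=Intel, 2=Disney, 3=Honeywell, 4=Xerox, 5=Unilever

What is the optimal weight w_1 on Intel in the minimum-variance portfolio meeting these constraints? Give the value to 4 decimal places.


-0.0909

g=Σ⁻¹μ = [1.9706  0.1960  3.1266  2.9234  1.3316  2.8959]
h=Σ⁻¹𝟙 = [23.7008  10.1859  20.3651  21.4064  19.6770  21.0080]
a=μᵀg=1.621691  b=𝟙ᵀg=12.444153  c=𝟙ᵀh=116.343238  D=ac−b²=33.815814
λ₁=(c·0.165−b)/D = (116.343238·0.165−12.444153)/33.815814 = 0.199684
λ₂=(a−b·0.165)/D = (1.621691−12.444153·0.165)/33.815814 = -0.012763
w* = 0.199684·g + -0.012763·h:
  w_0 = 0.199684·1.9706 + -0.012763·23.7008 = 0.0910  (Walmart)
  w_1 = 0.199684·0.1960 + -0.012763·10.1859 = -0.0909  (Intel)
  w_2 = 0.199684·3.1266 + -0.012763·20.3651 = 0.3644  (Disney)
  w_3 = 0.199684·2.9234 + -0.012763·21.4064 = 0.3105  (Honeywell)
  w_4 = 0.199684·1.3316 + -0.012763·19.6770 = 0.0148  (Xerox)
  w_5 = 0.199684·2.8959 + -0.012763·21.0080 = 0.3101  (Unilever)
Σw_i=1.0000  μᵀw=0.1650
σ²=wᵀΣw=λ₁·μ_p+λ₂ = 0.199684·0.165 + -0.012763 = 0.020185 ≈ 0.0202


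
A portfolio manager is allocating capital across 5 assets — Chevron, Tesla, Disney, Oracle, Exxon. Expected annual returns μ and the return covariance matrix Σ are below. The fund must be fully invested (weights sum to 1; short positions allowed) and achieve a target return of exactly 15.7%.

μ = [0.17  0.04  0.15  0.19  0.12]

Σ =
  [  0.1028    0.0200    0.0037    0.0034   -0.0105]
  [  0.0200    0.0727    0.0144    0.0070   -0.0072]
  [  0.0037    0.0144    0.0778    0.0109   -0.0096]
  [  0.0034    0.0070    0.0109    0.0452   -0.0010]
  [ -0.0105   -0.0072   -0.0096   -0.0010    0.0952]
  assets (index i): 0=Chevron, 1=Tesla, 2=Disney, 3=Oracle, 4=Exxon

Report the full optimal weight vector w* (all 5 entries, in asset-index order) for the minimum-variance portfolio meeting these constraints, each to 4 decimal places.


g=Σ⁻¹μ = [1.7226  -0.4450  1.5966  3.7937  1.6177]
h=Σ⁻¹𝟙 = [8.3688  9.0773  9.8952  17.9966  13.3006]
a=μᵀg=1.429439  b=𝟙ᵀg=8.285496  c=𝟙ᵀh=58.638534  D=ac−b²=15.170780
λ₁=(c·0.157−b)/D = (58.638534·0.157−8.285496)/15.170780 = 0.060693
λ₂=(a−b·0.157)/D = (1.429439−8.285496·0.157)/15.170780 = 0.008478
w* = 0.060693·g + 0.008478·h:
  w_0 = 0.060693·1.7226 + 0.008478·8.3688 = 0.1755  (Chevron)
  w_1 = 0.060693·-0.4450 + 0.008478·9.0773 = 0.0499  (Tesla)
  w_2 = 0.060693·1.5966 + 0.008478·9.8952 = 0.1808  (Disney)
  w_3 = 0.060693·3.7937 + 0.008478·17.9966 = 0.3828  (Oracle)
  w_4 = 0.060693·1.6177 + 0.008478·13.3006 = 0.2109  (Exxon)
Σw_i=1.0000  μᵀw=0.1570
σ²=wᵀΣw=λ₁·μ_p+λ₂ = 0.060693·0.157 + 0.008478 = 0.018007 ≈ 0.0180

0.1755  0.0499  0.1808  0.3828  0.2109


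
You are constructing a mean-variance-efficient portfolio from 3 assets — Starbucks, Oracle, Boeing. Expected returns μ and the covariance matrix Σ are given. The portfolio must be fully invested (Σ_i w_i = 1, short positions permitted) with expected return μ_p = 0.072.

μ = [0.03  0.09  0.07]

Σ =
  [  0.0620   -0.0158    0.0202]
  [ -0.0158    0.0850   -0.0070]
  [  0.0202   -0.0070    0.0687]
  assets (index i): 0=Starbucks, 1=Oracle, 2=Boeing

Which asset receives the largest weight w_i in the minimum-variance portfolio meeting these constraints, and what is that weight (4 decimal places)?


u=Σ⁻¹μ = [0.4692  1.2289  1.0062]
v=Σ⁻¹𝟙 = [16.4551  15.7559  11.3231]
a=μᵀu=0.195110  b=𝟙ᵀu=2.704303  c=𝟙ᵀv=43.534134  D=ac−b²=1.180700
λ₁=(c·0.072−b)/D = (43.534134·0.072−2.704303)/1.180700 = 0.364321
λ₂=(a−b·0.072)/D = (0.195110−2.704303·0.072)/1.180700 = 0.000339
w* = 0.364321·u + 0.000339·v:
  w_0 = 0.364321·0.4692 + 0.000339·16.4551 = 0.1765  (Starbucks)
  w_1 = 0.364321·1.2289 + 0.000339·15.7559 = 0.4531  (Oracle)
  w_2 = 0.364321·1.0062 + 0.000339·11.3231 = 0.3704  (Boeing)
Σw_i=1.0000  μᵀw=0.0720
σ²=wᵀΣw=λ₁·μ_p+λ₂ = 0.364321·0.072 + 0.000339 = 0.026570 ≈ 0.0266

Oracle (0.4531)


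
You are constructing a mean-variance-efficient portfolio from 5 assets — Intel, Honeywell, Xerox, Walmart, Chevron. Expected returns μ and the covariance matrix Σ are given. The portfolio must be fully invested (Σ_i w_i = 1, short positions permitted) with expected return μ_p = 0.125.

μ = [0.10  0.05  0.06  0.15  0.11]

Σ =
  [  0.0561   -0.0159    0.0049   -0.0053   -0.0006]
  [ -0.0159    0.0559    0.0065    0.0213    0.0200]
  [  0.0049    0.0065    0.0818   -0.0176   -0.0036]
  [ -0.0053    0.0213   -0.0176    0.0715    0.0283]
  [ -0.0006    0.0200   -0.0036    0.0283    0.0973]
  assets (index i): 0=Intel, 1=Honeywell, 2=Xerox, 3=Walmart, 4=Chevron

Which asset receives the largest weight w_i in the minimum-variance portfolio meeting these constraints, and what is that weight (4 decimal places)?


u=Σ⁻¹μ = [1.9928  0.3154  1.0905  2.2347  0.4684]
v=Σ⁻¹𝟙 = [22.7340  16.9210  12.2979  12.1268  3.8675]
a=μᵀu=0.667206  b=𝟙ᵀu=6.101768  c=𝟙ᵀv=67.947199  D=ac−b²=8.103225
λ₁=(c·0.125−b)/D = (67.947199·0.125−6.101768)/8.103225 = 0.295146
λ₂=(a−b·0.125)/D = (0.667206−6.101768·0.125)/8.103225 = -0.011787
w* = 0.295146·u + -0.011787·v:
  w_0 = 0.295146·1.9928 + -0.011787·22.7340 = 0.3202  (Intel)
  w_1 = 0.295146·0.3154 + -0.011787·16.9210 = -0.1064  (Honeywell)
  w_2 = 0.295146·1.0905 + -0.011787·12.2979 = 0.1769  (Xerox)
  w_3 = 0.295146·2.2347 + -0.011787·12.1268 = 0.5166  (Walmart)
  w_4 = 0.295146·0.4684 + -0.011787·3.8675 = 0.0926  (Chevron)
Σw_i=1.0000  μᵀw=0.1250
σ²=wᵀΣw=λ₁·μ_p+λ₂ = 0.295146·0.125 + -0.011787 = 0.025106 ≈ 0.0251

Walmart (0.5166)


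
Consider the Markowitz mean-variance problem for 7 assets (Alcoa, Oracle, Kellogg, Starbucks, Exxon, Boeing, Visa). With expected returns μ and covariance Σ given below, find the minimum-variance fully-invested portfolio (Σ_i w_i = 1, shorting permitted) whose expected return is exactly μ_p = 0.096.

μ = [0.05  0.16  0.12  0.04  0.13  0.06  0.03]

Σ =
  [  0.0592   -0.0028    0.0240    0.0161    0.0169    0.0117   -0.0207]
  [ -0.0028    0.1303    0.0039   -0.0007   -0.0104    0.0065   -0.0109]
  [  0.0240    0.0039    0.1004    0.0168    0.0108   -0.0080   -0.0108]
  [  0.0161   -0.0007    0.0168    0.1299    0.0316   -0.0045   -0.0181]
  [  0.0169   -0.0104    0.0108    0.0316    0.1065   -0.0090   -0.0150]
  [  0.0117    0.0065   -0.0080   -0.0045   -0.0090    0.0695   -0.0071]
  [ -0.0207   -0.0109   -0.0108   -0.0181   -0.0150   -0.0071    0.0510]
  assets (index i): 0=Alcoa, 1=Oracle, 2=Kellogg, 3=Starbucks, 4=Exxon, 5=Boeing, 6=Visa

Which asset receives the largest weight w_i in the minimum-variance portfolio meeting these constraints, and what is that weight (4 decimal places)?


x=Σ⁻¹μ = [0.4342  1.4288  1.1674  0.0511  1.5334  1.1923  1.9522]
y=Σ⁻¹𝟙 = [19.4746  11.3065  8.0202  7.7141  11.3878  17.0452  40.0872]
a=μᵀx=0.721908  b=𝟙ᵀx=7.759502  c=𝟙ᵀy=115.035612  D=ac−b²=22.835229
λ₁=(c·0.096−b)/D = (115.035612·0.096−7.759502)/22.835229 = 0.143809
λ₂=(a−b·0.096)/D = (0.721908−7.759502·0.096)/22.835229 = -0.001007
w* = 0.143809·x + -0.001007·y:
  w_0 = 0.143809·0.4342 + -0.001007·19.4746 = 0.0428  (Alcoa)
  w_1 = 0.143809·1.4288 + -0.001007·11.3065 = 0.1941  (Oracle)
  w_2 = 0.143809·1.1674 + -0.001007·8.0202 = 0.1598  (Kellogg)
  w_3 = 0.143809·0.0511 + -0.001007·7.7141 = -0.0004  (Starbucks)
  w_4 = 0.143809·1.5334 + -0.001007·11.3878 = 0.2091  (Exxon)
  w_5 = 0.143809·1.1923 + -0.001007·17.0452 = 0.1543  (Boeing)
  w_6 = 0.143809·1.9522 + -0.001007·40.0872 = 0.2404  (Visa)
Σw_i=1.0000  μᵀw=0.0960
σ²=wᵀΣw=λ₁·μ_p+λ₂ = 0.143809·0.096 + -0.001007 = 0.012798 ≈ 0.0128

Visa (0.2404)


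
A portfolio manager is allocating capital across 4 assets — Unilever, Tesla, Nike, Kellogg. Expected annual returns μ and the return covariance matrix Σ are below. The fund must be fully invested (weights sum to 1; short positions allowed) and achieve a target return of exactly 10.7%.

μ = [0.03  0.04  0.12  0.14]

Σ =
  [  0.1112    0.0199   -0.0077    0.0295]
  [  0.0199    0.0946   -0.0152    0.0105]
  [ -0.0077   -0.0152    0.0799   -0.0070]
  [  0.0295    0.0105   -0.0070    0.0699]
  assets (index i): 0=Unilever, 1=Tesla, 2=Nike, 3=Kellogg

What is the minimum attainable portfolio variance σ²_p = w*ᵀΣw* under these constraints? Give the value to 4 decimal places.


0.0237

x=Σ⁻¹μ = [-0.2912  0.5212  1.7679  2.2245]
y=Σ⁻¹𝟙 = [4.9410  10.7639  16.1099  12.2173]
a=μᵀx=0.535687  b=𝟙ᵀx=4.222390  c=𝟙ᵀy=44.032002  D=ac−b²=5.758789
λ₁=(c·0.107−b)/D = (44.032002·0.107−4.222390)/5.758789 = 0.084920
λ₂=(a−b·0.107)/D = (0.535687−4.222390·0.107)/5.758789 = 0.014568
w* = 0.084920·x + 0.014568·y:
  w_0 = 0.084920·-0.2912 + 0.014568·4.9410 = 0.0472  (Unilever)
  w_1 = 0.084920·0.5212 + 0.014568·10.7639 = 0.2011  (Tesla)
  w_2 = 0.084920·1.7679 + 0.014568·16.1099 = 0.3848  (Nike)
  w_3 = 0.084920·2.2245 + 0.014568·12.2173 = 0.3669  (Kellogg)
Σw_i=1.0000  μᵀw=0.1070
σ²=wᵀΣw=λ₁·μ_p+λ₂ = 0.084920·0.107 + 0.014568 = 0.023654 ≈ 0.0237


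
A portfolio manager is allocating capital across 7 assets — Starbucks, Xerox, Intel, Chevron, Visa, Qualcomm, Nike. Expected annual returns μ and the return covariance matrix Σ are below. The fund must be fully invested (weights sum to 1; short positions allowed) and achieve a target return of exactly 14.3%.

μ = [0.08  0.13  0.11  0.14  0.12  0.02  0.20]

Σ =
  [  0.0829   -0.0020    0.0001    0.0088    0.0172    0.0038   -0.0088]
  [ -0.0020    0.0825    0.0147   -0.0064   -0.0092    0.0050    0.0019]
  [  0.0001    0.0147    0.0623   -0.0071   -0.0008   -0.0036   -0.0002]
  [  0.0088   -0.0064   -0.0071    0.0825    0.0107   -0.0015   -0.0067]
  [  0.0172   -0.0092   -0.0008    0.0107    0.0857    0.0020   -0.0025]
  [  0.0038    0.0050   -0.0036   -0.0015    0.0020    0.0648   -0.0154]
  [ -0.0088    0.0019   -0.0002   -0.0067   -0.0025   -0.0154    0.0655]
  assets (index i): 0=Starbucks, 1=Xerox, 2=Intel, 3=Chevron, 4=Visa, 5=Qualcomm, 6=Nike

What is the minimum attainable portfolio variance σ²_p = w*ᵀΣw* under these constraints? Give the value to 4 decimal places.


0.0128

u=Σ⁻¹μ = [0.8647  1.4262  1.7507  2.0242  1.2237  1.1219  3.6511]
v=Σ⁻¹𝟙 = [10.3610  9.7474  16.7391  14.2654  9.2044  20.5300  23.0650]
a=μᵀu=1.630064  b=𝟙ᵀu=12.062632  c=𝟙ᵀv=103.912320  D=ac−b²=23.876666
λ₁=(c·0.143−b)/D = (103.912320·0.143−12.062632)/23.876666 = 0.117137
λ₂=(a−b·0.143)/D = (1.630064−12.062632·0.143)/23.876666 = -0.003974
w* = 0.117137·u + -0.003974·v:
  w_0 = 0.117137·0.8647 + -0.003974·10.3610 = 0.0601  (Starbucks)
  w_1 = 0.117137·1.4262 + -0.003974·9.7474 = 0.1283  (Xerox)
  w_2 = 0.117137·1.7507 + -0.003974·16.7391 = 0.1385  (Intel)
  w_3 = 0.117137·2.0242 + -0.003974·14.2654 = 0.1804  (Chevron)
  w_4 = 0.117137·1.2237 + -0.003974·9.2044 = 0.1068  (Visa)
  w_5 = 0.117137·1.1219 + -0.003974·20.5300 = 0.0498  (Qualcomm)
  w_6 = 0.117137·3.6511 + -0.003974·23.0650 = 0.3360  (Nike)
Σw_i=1.0000  μᵀw=0.1430
σ²=wᵀΣw=λ₁·μ_p+λ₂ = 0.117137·0.143 + -0.003974 = 0.012776 ≈ 0.0128


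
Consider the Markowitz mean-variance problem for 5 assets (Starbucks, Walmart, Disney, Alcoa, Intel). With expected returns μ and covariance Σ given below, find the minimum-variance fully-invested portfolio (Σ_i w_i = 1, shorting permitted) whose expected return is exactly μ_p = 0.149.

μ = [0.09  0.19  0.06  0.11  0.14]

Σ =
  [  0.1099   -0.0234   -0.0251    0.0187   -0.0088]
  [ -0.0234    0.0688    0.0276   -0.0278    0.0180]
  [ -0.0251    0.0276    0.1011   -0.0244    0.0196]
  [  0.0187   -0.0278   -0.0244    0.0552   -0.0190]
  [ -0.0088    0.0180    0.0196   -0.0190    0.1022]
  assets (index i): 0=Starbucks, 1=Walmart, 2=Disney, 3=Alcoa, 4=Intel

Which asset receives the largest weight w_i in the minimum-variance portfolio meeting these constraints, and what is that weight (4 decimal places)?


p=Σ⁻¹μ = [1.2213  4.4282  0.5010  4.5264  1.4405]
q=Σ⁻¹𝟙 = [12.1008  25.3683  12.6019  36.0251  10.6393]
a=μᵀp=1.680910  b=𝟙ᵀp=12.117426  c=𝟙ᵀq=96.735388  D=ac−b²=15.771455
λ₁=(c·0.149−b)/D = (96.735388·0.149−12.117426)/15.771455 = 0.145589
λ₂=(a−b·0.149)/D = (1.680910−12.117426·0.149)/15.771455 = -0.007900
w* = 0.145589·p + -0.007900·q:
  w_0 = 0.145589·1.2213 + -0.007900·12.1008 = 0.0822  (Starbucks)
  w_1 = 0.145589·4.4282 + -0.007900·25.3683 = 0.4443  (Walmart)
  w_2 = 0.145589·0.5010 + -0.007900·12.6019 = -0.0266  (Disney)
  w_3 = 0.145589·4.5264 + -0.007900·36.0251 = 0.3744  (Alcoa)
  w_4 = 0.145589·1.4405 + -0.007900·10.6393 = 0.1257  (Intel)
Σw_i=1.0000  μᵀw=0.1490
σ²=wᵀΣw=λ₁·μ_p+λ₂ = 0.145589·0.149 + -0.007900 = 0.013793 ≈ 0.0138

Walmart (0.4443)


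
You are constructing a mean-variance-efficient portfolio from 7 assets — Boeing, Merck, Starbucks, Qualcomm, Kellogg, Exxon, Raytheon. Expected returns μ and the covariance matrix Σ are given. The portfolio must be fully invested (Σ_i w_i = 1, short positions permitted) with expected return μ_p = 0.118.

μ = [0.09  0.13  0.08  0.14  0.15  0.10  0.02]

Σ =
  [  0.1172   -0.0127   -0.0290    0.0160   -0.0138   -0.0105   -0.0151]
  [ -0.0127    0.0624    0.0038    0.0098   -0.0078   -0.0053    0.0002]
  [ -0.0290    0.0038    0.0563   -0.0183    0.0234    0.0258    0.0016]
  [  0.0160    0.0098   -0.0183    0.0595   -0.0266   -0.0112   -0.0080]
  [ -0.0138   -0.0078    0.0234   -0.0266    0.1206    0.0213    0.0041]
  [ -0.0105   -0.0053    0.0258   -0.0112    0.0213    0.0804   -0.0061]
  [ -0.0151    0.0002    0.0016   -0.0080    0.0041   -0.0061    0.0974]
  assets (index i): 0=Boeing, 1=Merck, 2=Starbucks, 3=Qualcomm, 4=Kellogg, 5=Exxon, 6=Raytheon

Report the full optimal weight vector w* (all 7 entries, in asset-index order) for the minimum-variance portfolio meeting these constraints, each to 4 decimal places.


0.1090  0.1804  0.1435  0.2886  0.1571  0.0857  0.0357

p=Σ⁻¹μ = [1.3787  2.0343  1.8670  3.2532  1.6874  1.0138  0.6439]
q=Σ⁻¹𝟙 = [16.8132  15.9726  24.5924  25.4572  9.8519  9.8487  14.7298]
a=μᵀp=1.360717  b=𝟙ᵀp=11.878278  c=𝟙ᵀq=117.265791  D=ac−b²=18.472052
λ₁=(c·0.118−b)/D = (117.265791·0.118−11.878278)/18.472052 = 0.106057
λ₂=(a−b·0.118)/D = (1.360717−11.878278·0.118)/18.472052 = -0.002215
w* = 0.106057·p + -0.002215·q:
  w_0 = 0.106057·1.3787 + -0.002215·16.8132 = 0.1090  (Boeing)
  w_1 = 0.106057·2.0343 + -0.002215·15.9726 = 0.1804  (Merck)
  w_2 = 0.106057·1.8670 + -0.002215·24.5924 = 0.1435  (Starbucks)
  w_3 = 0.106057·3.2532 + -0.002215·25.4572 = 0.2886  (Qualcomm)
  w_4 = 0.106057·1.6874 + -0.002215·9.8519 = 0.1571  (Kellogg)
  w_5 = 0.106057·1.0138 + -0.002215·9.8487 = 0.0857  (Exxon)
  w_6 = 0.106057·0.6439 + -0.002215·14.7298 = 0.0357  (Raytheon)
Σw_i=1.0000  μᵀw=0.1180
σ²=wᵀΣw=λ₁·μ_p+λ₂ = 0.106057·0.118 + -0.002215 = 0.010299 ≈ 0.0103


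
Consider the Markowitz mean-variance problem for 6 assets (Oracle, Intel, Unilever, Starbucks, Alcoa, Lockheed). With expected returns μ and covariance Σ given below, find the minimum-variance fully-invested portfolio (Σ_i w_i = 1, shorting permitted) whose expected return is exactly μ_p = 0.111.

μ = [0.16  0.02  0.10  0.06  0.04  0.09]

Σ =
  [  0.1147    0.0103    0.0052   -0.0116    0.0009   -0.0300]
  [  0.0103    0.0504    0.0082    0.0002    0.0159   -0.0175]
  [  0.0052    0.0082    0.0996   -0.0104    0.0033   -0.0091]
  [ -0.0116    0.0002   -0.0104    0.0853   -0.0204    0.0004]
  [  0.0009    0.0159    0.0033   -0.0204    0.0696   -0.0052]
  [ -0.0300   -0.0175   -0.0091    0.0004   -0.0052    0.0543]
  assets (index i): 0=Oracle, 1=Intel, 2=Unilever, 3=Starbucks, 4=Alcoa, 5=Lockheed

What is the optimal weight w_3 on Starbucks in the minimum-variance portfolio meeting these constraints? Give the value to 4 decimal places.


0.1276

p=Σ⁻¹μ = [2.3139  0.5802  1.2602  1.3977  1.0178  3.4212]
q=Σ⁻¹𝟙 = [18.2707  22.2459  12.3159  19.5710  17.1337  39.2406]
a=μᵀp=0.940338  b=𝟙ᵀp=9.991076  c=𝟙ᵀq=128.777730  D=ac−b²=21.273025
λ₁=(c·0.111−b)/D = (128.777730·0.111−9.991076)/21.273025 = 0.202287
λ₂=(a−b·0.111)/D = (0.940338−9.991076·0.111)/21.273025 = -0.007929
w* = 0.202287·p + -0.007929·q:
  w_0 = 0.202287·2.3139 + -0.007929·18.2707 = 0.3232  (Oracle)
  w_1 = 0.202287·0.5802 + -0.007929·22.2459 = -0.0590  (Intel)
  w_2 = 0.202287·1.2602 + -0.007929·12.3159 = 0.1573  (Unilever)
  w_3 = 0.202287·1.3977 + -0.007929·19.5710 = 0.1276  (Starbucks)
  w_4 = 0.202287·1.0178 + -0.007929·17.1337 = 0.0700  (Alcoa)
  w_5 = 0.202287·3.4212 + -0.007929·39.2406 = 0.3809  (Lockheed)
Σw_i=1.0000  μᵀw=0.1110
σ²=wᵀΣw=λ₁·μ_p+λ₂ = 0.202287·0.111 + -0.007929 = 0.014525 ≈ 0.0145


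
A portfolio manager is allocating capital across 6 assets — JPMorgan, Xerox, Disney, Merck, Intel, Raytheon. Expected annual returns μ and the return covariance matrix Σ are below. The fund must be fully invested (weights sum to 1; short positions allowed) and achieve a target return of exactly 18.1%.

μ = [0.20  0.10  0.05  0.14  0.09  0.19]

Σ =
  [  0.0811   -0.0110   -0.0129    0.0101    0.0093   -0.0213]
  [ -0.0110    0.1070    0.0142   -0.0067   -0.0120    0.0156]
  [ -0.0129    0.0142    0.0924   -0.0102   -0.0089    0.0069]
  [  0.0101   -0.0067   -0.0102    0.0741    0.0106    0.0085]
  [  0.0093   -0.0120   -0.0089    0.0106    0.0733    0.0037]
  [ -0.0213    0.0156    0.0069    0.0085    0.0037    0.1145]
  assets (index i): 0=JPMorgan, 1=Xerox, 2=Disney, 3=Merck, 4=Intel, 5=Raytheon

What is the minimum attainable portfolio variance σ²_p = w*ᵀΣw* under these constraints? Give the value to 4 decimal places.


0.0269

x=Σ⁻¹μ = [2.9783  1.0257  0.8886  1.3622  0.8333  1.8921]
y=Σ⁻¹𝟙 = [15.0320  10.1174  13.2686  11.4082  12.9448  8.0867]
a=μᵀx=1.367863  b=𝟙ᵀx=8.980228  c=𝟙ᵀy=70.857731  D=ac−b²=16.279189
λ₁=(c·0.181−b)/D = (70.857731·0.181−8.980228)/16.279189 = 0.236192
λ₂=(a−b·0.181)/D = (1.367863−8.980228·0.181)/16.279189 = -0.015821
w* = 0.236192·x + -0.015821·y:
  w_0 = 0.236192·2.9783 + -0.015821·15.0320 = 0.4656  (JPMorgan)
  w_1 = 0.236192·1.0257 + -0.015821·10.1174 = 0.0822  (Xerox)
  w_2 = 0.236192·0.8886 + -0.015821·13.2686 = -0.0000  (Disney)
  w_3 = 0.236192·1.3622 + -0.015821·11.4082 = 0.1413  (Merck)
  w_4 = 0.236192·0.8333 + -0.015821·12.9448 = -0.0080  (Intel)
  w_5 = 0.236192·1.8921 + -0.015821·8.0867 = 0.3190  (Raytheon)
Σw_i=1.0000  μᵀw=0.1810
σ²=wᵀΣw=λ₁·μ_p+λ₂ = 0.236192·0.181 + -0.015821 = 0.026930 ≈ 0.0269


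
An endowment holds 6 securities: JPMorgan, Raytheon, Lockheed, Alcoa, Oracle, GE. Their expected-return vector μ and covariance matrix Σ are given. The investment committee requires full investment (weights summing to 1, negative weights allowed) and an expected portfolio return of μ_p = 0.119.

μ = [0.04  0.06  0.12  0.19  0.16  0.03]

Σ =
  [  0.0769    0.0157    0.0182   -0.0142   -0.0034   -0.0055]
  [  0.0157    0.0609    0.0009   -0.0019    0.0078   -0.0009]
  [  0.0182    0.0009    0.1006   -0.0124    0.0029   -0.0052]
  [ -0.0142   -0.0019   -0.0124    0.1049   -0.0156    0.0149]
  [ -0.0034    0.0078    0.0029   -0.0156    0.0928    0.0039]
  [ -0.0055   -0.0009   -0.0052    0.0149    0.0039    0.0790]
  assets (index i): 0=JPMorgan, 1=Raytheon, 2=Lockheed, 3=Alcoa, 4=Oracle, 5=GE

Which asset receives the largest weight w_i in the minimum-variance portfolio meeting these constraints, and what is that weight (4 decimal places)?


u=Σ⁻¹μ = [0.6102  0.6190  1.3081  2.3697  2.0533  -0.0329]
v=Σ⁻¹𝟙 = [11.8923  12.2985  9.4834  12.5942  11.5235  11.3063]
a=μᵀu=0.996315  b=𝟙ᵀu=6.927464  c=𝟙ᵀv=69.098202  D=ac−b²=20.853843
λ₁=(c·0.119−b)/D = (69.098202·0.119−6.927464)/20.853843 = 0.062109
λ₂=(a−b·0.119)/D = (0.996315−6.927464·0.119)/20.853843 = 0.008245
w* = 0.062109·u + 0.008245·v:
  w_0 = 0.062109·0.6102 + 0.008245·11.8923 = 0.1360  (JPMorgan)
  w_1 = 0.062109·0.6190 + 0.008245·12.2985 = 0.1399  (Raytheon)
  w_2 = 0.062109·1.3081 + 0.008245·9.4834 = 0.1594  (Lockheed)
  w_3 = 0.062109·2.3697 + 0.008245·12.5942 = 0.2510  (Alcoa)
  w_4 = 0.062109·2.0533 + 0.008245·11.5235 = 0.2225  (Oracle)
  w_5 = 0.062109·-0.0329 + 0.008245·11.3063 = 0.0912  (GE)
Σw_i=1.0000  μᵀw=0.1190
σ²=wᵀΣw=λ₁·μ_p+λ₂ = 0.062109·0.119 + 0.008245 = 0.015636 ≈ 0.0156

Alcoa (0.2510)


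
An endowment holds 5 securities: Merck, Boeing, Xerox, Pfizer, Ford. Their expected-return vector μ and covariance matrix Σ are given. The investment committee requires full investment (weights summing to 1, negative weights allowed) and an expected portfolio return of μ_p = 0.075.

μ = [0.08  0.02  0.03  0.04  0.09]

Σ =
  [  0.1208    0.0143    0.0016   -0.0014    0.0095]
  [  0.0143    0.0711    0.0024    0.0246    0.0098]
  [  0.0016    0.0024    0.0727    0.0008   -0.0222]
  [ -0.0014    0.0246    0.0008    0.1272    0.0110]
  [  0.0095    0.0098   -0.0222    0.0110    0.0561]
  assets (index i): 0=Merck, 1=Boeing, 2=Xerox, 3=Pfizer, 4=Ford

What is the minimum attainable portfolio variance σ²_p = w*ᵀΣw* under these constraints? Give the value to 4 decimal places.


u=Σ⁻¹μ = [0.5235  -0.1834  0.9858  0.1851  1.9015]
v=Σ⁻¹𝟙 = [5.3634  7.6622  20.2846  4.3435  22.7540]
a=μᵀu=0.246322  b=𝟙ᵀu=3.412452  c=𝟙ᵀv=60.407696  D=ac−b²=3.234933
λ₁=(c·0.075−b)/D = (60.407696·0.075−3.412452)/3.234933 = 0.345641
λ₂=(a−b·0.075)/D = (0.246322−3.412452·0.075)/3.234933 = -0.002971
w* = 0.345641·u + -0.002971·v:
  w_0 = 0.345641·0.5235 + -0.002971·5.3634 = 0.1650  (Merck)
  w_1 = 0.345641·-0.1834 + -0.002971·7.6622 = -0.0862  (Boeing)
  w_2 = 0.345641·0.9858 + -0.002971·20.2846 = 0.2805  (Xerox)
  w_3 = 0.345641·0.1851 + -0.002971·4.3435 = 0.0511  (Pfizer)
  w_4 = 0.345641·1.9015 + -0.002971·22.7540 = 0.5896  (Ford)
Σw_i=1.0000  μᵀw=0.0750
σ²=wᵀΣw=λ₁·μ_p+λ₂ = 0.345641·0.075 + -0.002971 = 0.022952 ≈ 0.0230

0.0230


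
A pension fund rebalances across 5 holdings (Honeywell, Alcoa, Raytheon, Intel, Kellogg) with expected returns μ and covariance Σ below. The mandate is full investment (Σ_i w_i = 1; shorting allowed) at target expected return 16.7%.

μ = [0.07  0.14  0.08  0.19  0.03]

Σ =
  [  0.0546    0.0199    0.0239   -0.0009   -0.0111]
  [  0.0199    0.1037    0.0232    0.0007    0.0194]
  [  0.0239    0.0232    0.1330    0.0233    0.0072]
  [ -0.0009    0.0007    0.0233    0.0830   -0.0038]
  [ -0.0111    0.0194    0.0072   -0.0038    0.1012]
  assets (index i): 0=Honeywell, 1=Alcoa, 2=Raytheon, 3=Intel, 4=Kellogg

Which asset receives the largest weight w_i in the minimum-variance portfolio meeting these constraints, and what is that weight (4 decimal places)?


Intel (0.6227)

x=Σ⁻¹μ = [1.0692  1.1207  -0.2171  2.3661  0.3032]
y=Σ⁻¹𝟙 = [19.3834  3.5076  0.5785  12.6051  11.7672]
a=μᵀx=0.673040  b=𝟙ᵀx=4.642178  c=𝟙ᵀy=47.841858  D=ac−b²=10.649686
λ₁=(c·0.167−b)/D = (47.841858·0.167−4.642178)/10.649686 = 0.314320
λ₂=(a−b·0.167)/D = (0.673040−4.642178·0.167)/10.649686 = -0.009597
w* = 0.314320·x + -0.009597·y:
  w_0 = 0.314320·1.0692 + -0.009597·19.3834 = 0.1501  (Honeywell)
  w_1 = 0.314320·1.1207 + -0.009597·3.5076 = 0.3186  (Alcoa)
  w_2 = 0.314320·-0.2171 + -0.009597·0.5785 = -0.0738  (Raytheon)
  w_3 = 0.314320·2.3661 + -0.009597·12.6051 = 0.6227  (Intel)
  w_4 = 0.314320·0.3032 + -0.009597·11.7672 = -0.0176  (Kellogg)
Σw_i=1.0000  μᵀw=0.1670
σ²=wᵀΣw=λ₁·μ_p+λ₂ = 0.314320·0.167 + -0.009597 = 0.042895 ≈ 0.0429


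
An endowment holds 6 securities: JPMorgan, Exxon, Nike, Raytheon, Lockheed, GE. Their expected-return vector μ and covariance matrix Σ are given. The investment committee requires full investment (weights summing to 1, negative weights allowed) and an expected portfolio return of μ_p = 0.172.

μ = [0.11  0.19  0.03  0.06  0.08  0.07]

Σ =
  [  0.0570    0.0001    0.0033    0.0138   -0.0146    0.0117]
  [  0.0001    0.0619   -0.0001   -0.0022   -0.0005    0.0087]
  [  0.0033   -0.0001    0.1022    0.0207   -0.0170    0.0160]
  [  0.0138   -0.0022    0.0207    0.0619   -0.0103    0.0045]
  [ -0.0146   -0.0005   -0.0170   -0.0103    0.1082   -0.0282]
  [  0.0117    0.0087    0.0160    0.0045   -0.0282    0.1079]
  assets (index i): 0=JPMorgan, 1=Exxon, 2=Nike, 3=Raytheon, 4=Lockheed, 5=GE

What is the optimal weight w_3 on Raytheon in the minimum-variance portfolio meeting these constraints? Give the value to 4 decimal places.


-0.0017

p=Σ⁻¹μ = [1.9572  3.0395  0.2187  0.7414  1.2403  0.4523]
q=Σ⁻¹𝟙 = [16.4092  15.4809  8.0884  12.4111  16.2671  8.7748]
a=μᵀp=0.974716  b=𝟙ᵀp=7.649289  c=𝟙ᵀq=77.431351  D=ac−b²=16.961982
λ₁=(c·0.172−b)/D = (77.431351·0.172−7.649289)/16.961982 = 0.334212
λ₂=(a−b·0.172)/D = (0.974716−7.649289·0.172)/16.961982 = -0.020102
w* = 0.334212·p + -0.020102·q:
  w_0 = 0.334212·1.9572 + -0.020102·16.4092 = 0.3243  (JPMorgan)
  w_1 = 0.334212·3.0395 + -0.020102·15.4809 = 0.7046  (Exxon)
  w_2 = 0.334212·0.2187 + -0.020102·8.0884 = -0.0895  (Nike)
  w_3 = 0.334212·0.7414 + -0.020102·12.4111 = -0.0017  (Raytheon)
  w_4 = 0.334212·1.2403 + -0.020102·16.2671 = 0.0875  (Lockheed)
  w_5 = 0.334212·0.4523 + -0.020102·8.7748 = -0.0252  (GE)
Σw_i=1.0000  μᵀw=0.1720
σ²=wᵀΣw=λ₁·μ_p+λ₂ = 0.334212·0.172 + -0.020102 = 0.037383 ≈ 0.0374


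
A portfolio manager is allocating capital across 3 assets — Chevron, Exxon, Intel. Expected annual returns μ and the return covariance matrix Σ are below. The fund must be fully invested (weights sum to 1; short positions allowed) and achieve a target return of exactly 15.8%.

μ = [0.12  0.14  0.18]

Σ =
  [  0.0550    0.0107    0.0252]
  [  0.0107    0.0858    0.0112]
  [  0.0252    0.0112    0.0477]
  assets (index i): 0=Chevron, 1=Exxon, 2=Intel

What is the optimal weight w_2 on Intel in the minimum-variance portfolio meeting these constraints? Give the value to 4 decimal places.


p=Σ⁻¹μ = [0.4657  1.1483  3.2579]
q=Σ⁻¹𝟙 = [10.3278  8.6065  13.4874]
a=μᵀp=0.803078  b=𝟙ᵀp=4.871965  c=𝟙ᵀq=32.421623  D=ac−b²=2.301061
λ₁=(c·0.158−b)/D = (32.421623·0.158−4.871965)/2.301061 = 0.108929
λ₂=(a−b·0.158)/D = (0.803078−4.871965·0.158)/2.301061 = 0.014475
w* = 0.108929·p + 0.014475·q:
  w_0 = 0.108929·0.4657 + 0.014475·10.3278 = 0.2002  (Chevron)
  w_1 = 0.108929·1.1483 + 0.014475·8.6065 = 0.2497  (Exxon)
  w_2 = 0.108929·3.2579 + 0.014475·13.4874 = 0.5501  (Intel)
Σw_i=1.0000  μᵀw=0.1580
σ²=wᵀΣw=λ₁·μ_p+λ₂ = 0.108929·0.158 + 0.014475 = 0.031686 ≈ 0.0317

0.5501
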